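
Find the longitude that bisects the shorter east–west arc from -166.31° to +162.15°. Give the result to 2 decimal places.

+177.92°

Signed shortest Δλ from -166.31° to +162.15° is -31.54°.
Midpoint longitude = -166.31° + (-31.54°)/2 = -166.31° − 15.77° = -182.08°.
Normalise into (−180°, 180°]: +177.92°.
(The naïve average (-166.31 + +162.15)/2 = -2.08° is on the wrong side of the globe.)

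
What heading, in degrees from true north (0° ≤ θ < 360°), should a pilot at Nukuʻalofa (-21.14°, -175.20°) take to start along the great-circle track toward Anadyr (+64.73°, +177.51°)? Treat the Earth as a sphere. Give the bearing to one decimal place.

Δλ = 177.51 − -175.20 = 352.71°; wrapped into (−180°, 180°]: -7.29°.
θ = atan2( sin Δλ · cos φ₂ , cos φ₁ · sin φ₂ − sin φ₁ · cos φ₂ · cos Δλ )
  = atan2(-0.05417, 0.99616) = -3.113° → normalised to [0°, 360°): 356.887°.

356.9°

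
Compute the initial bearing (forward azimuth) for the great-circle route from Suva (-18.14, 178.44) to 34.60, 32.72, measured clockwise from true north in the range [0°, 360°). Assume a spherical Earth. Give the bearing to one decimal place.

Δλ = 32.72 − 178.44 = -145.72°.
θ = atan2( sin Δλ · cos φ₂ , cos φ₁ · sin φ₂ − sin φ₁ · cos φ₂ · cos Δλ )
  = atan2(-0.46362, 0.32786) = -54.733° → normalised to [0°, 360°): 305.267°.

305.3°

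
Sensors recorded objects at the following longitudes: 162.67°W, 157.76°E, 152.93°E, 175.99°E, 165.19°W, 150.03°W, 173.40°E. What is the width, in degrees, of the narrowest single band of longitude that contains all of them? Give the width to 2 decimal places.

Sort the longitudes: -165.19°, -162.67°, -150.03°, +152.93°, +157.76°, +173.40°, +175.99°.
Eastward gaps between consecutive values (wrapping around): 2.52°, 12.64°, 302.96°, 4.83°, 15.64°, 2.59°, 18.82°.
Largest gap = 302.96° ⇒ minimal covering band is its complement: 360° − 302.96° = 57.04°.
Band runs from +152.93° eastward to -150.03°, crossing the antimeridian.

57.04°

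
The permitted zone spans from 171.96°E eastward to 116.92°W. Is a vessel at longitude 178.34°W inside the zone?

Yes

Band width going east from +171.96° to -116.92°: ((-116.92 − 171.96) mod 360) = 71.12°.
Offset of -178.34° east of the west edge: ((-178.34 − 171.96) mod 360) = 9.70°.
9.70° ≤ 71.12° ⇒ inside.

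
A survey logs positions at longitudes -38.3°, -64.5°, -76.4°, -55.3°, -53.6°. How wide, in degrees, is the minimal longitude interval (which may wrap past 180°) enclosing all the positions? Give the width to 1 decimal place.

38.1°

Sort the longitudes: -76.4°, -64.5°, -55.3°, -53.6°, -38.3°.
Eastward gaps between consecutive values (wrapping around): 11.9°, 9.2°, 1.7°, 15.3°, 321.9°.
Largest gap = 321.9° ⇒ minimal covering band is its complement: 360° − 321.9° = 38.1°.
Band runs from -76.4° eastward to -38.3°.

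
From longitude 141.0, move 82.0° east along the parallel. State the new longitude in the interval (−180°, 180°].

Start at +141.0°; shift +82.0° → +223.0°.
+223.0° lies outside (−180°, 180°]; subtract 360° → -137.0°.

-137.0°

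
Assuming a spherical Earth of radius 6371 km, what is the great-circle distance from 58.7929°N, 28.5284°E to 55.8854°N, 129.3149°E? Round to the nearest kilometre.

5468 km

Δλ = 129.3149 − 28.5284 = 100.7865°.
Δφ = 55.8854 − 58.7929 = -2.9075°.
a = sin²(Δφ/2) + cos φ₁ · cos φ₂ · sin²(Δλ/2) = 0.173133.
c = 2·atan2(√a, √(1−a)) = 0.85829 rad → d = 6371·c ≈ 5468.16 km.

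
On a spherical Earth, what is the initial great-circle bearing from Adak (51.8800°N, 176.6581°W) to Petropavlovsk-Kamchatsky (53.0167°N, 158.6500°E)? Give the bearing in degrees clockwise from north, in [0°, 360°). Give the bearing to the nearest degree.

284°

Δλ = 158.6500 − -176.6581 = 335.3081°; wrapped into (−180°, 180°]: -24.6919°.
θ = atan2( sin Δλ · cos φ₂ , cos φ₁ · sin φ₂ − sin φ₁ · cos φ₂ · cos Δλ )
  = atan2(-0.25130, 0.06311) = -75.903° → normalised to [0°, 360°): 284.097°.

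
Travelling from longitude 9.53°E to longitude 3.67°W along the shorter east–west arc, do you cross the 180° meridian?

No

Signed shortest Δλ = ((-3.67 − 9.53 + 180) mod 360) − 180 = -13.2°.
Going west by 13.2° from +9.53° reaches -3.67° without touching 180°.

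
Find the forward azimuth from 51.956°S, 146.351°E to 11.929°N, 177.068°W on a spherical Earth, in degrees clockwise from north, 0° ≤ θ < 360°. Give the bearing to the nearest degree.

Δλ = -177.068 − 146.351 = -323.419°; wrapped into (−180°, 180°]: 36.581°.
θ = atan2( sin Δλ · cos φ₂ , cos φ₁ · sin φ₂ − sin φ₁ · cos φ₂ · cos Δλ )
  = atan2(0.58309, 0.74613) = 38.007° → normalised to [0°, 360°): 38.007°.

38°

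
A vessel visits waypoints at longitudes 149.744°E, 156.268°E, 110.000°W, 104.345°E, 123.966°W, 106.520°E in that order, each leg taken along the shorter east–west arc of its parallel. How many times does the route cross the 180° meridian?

4

Leg 1: +149.744° → +156.268°, shortest Δλ = 6.524° (east) — does not cross 180°.
Leg 2: +156.268° → -110.000°, shortest Δλ = 93.732° (east) — crosses 180°.
Leg 3: -110.000° → +104.345°, shortest Δλ = -145.655° (west) — crosses 180°.
Leg 4: +104.345° → -123.966°, shortest Δλ = 131.689° (east) — crosses 180°.
Leg 5: -123.966° → +106.520°, shortest Δλ = -129.514° (west) — crosses 180°.
Total crossings: 4.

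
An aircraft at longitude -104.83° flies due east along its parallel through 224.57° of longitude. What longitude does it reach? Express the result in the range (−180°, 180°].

+119.74°

Start at -104.83°; shift +224.57° → +119.74°.
+119.74° already lies in (−180°, 180°].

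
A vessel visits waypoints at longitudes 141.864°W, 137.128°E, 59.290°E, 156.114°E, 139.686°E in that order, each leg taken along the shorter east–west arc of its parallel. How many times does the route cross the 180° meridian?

1

Leg 1: -141.864° → +137.128°, shortest Δλ = -81.008° (west) — crosses 180°.
Leg 2: +137.128° → +59.290°, shortest Δλ = -77.838° (west) — does not cross 180°.
Leg 3: +59.290° → +156.114°, shortest Δλ = 96.824° (east) — does not cross 180°.
Leg 4: +156.114° → +139.686°, shortest Δλ = -16.428° (west) — does not cross 180°.
Total crossings: 1.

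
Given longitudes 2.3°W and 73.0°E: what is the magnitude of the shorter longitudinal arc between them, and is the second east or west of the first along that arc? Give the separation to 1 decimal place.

Raw difference: 73.0 − -2.3 = 75.3°.
Normalise into (−180°, 180°]: 75.3° stays 75.3°.
Positive ⇒ the second point lies to the east; separation 75.3°.

75.3° east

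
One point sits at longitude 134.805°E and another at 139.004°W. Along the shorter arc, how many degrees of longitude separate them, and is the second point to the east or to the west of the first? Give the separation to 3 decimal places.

86.191° east

Raw difference: -139.004 − 134.805 = -273.809°.
Normalise into (−180°, 180°]: -273.809° + 360° = 86.191°.
Positive ⇒ the second point lies to the east; separation 86.191°.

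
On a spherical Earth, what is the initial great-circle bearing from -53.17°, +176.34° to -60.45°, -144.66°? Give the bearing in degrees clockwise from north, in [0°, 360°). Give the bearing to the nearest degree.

Δλ = -144.66 − 176.34 = -321.00°; wrapped into (−180°, 180°]: 39.00°.
θ = atan2( sin Δλ · cos φ₂ , cos φ₁ · sin φ₂ − sin φ₁ · cos φ₂ · cos Δλ )
  = atan2(0.31037, -0.21469) = 124.673° → normalised to [0°, 360°): 124.673°.

125°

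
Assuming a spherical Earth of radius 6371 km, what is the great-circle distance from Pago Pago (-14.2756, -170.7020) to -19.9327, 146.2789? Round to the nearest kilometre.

4603 km

Δλ = 146.2789 − -170.7020 = 316.9809°; wrapped into (−180°, 180°]: -43.0191°.
Δφ = -19.9327 − -14.2756 = -5.6571°.
a = sin²(Δφ/2) + cos φ₁ · cos φ₂ · sin²(Δλ/2) = 0.124916.
c = 2·atan2(√a, √(1−a)) = 0.72248 rad → d = 6371·c ≈ 4602.92 km.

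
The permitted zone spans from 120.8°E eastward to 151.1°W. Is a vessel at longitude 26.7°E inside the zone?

Band width going east from +120.8° to -151.1°: ((-151.1 − 120.8) mod 360) = 88.1°.
Offset of +26.7° east of the west edge: ((26.7 − 120.8) mod 360) = 265.9°.
265.9° > 88.1° ⇒ outside.

No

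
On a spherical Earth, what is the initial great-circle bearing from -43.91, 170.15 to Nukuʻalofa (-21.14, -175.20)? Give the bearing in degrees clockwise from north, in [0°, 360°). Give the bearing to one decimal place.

Δλ = -175.20 − 170.15 = -345.35°; wrapped into (−180°, 180°]: 14.65°.
θ = atan2( sin Δλ · cos φ₂ , cos φ₁ · sin φ₂ − sin φ₁ · cos φ₂ · cos Δλ )
  = atan2(0.23589, 0.36600) = 32.802° → normalised to [0°, 360°): 32.802°.

32.8°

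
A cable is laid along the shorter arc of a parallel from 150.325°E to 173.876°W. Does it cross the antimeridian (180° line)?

Yes

Naïve |-173.876 − 150.325| = 324.201° > 180°, so the shorter arc goes the other way round — across 180°.
Signed shortest Δλ = ((-173.876 − 150.325 + 180) mod 360) − 180 = 35.799°.
Going east by 35.799° from +150.325° passes through 180° before reaching -173.876°.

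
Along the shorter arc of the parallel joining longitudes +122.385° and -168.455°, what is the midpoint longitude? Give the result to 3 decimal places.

Signed shortest Δλ from +122.385° to -168.455° is +69.160°.
Midpoint longitude = +122.385° + (+69.160°)/2 = +122.385° + 34.580° = +156.965°.
(The naïve average (+122.385 + -168.455)/2 = -23.035° is on the wrong side of the globe.)

+156.965°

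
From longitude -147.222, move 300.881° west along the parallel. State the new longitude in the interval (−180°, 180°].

Start at -147.222°; shift −300.881° → -448.103°.
-448.103° lies outside (−180°, 180°]; add 360° → -88.103°.

-88.103°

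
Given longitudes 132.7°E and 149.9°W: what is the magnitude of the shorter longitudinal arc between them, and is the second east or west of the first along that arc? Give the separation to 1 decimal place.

77.4° east

Raw difference: -149.9 − 132.7 = -282.6°.
Normalise into (−180°, 180°]: -282.6° + 360° = 77.4°.
Positive ⇒ the second point lies to the east; separation 77.4°.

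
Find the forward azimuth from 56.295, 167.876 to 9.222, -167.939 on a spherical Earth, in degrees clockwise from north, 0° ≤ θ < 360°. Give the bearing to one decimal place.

148.5°

Δλ = -167.939 − 167.876 = -335.815°; wrapped into (−180°, 180°]: 24.185°.
θ = atan2( sin Δλ · cos φ₂ , cos φ₁ · sin φ₂ − sin φ₁ · cos φ₂ · cos Δλ )
  = atan2(0.40439, -0.66015) = 148.509° → normalised to [0°, 360°): 148.509°.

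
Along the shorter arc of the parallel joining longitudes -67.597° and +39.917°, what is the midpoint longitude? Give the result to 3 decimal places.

-13.840°

Signed shortest Δλ from -67.597° to +39.917° is +107.514°.
Midpoint longitude = -67.597° + (+107.514°)/2 = -67.597° + 53.757° = -13.840°.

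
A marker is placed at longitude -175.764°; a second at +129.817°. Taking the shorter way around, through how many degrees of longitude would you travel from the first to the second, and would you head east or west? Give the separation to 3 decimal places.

Raw difference: 129.817 − -175.764 = 305.581°.
Normalise into (−180°, 180°]: 305.581° − 360° = -54.419°.
Negative ⇒ the second point lies to the west; separation 54.419°.

54.419° west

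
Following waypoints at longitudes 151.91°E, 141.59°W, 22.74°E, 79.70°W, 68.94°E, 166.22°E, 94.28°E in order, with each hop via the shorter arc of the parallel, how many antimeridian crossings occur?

Leg 1: +151.91° → -141.59°, shortest Δλ = 66.5° (east) — crosses 180°.
Leg 2: -141.59° → +22.74°, shortest Δλ = 164.33° (east) — does not cross 180°.
Leg 3: +22.74° → -79.70°, shortest Δλ = -102.44° (west) — does not cross 180°.
Leg 4: -79.70° → +68.94°, shortest Δλ = 148.64° (east) — does not cross 180°.
Leg 5: +68.94° → +166.22°, shortest Δλ = 97.28° (east) — does not cross 180°.
Leg 6: +166.22° → +94.28°, shortest Δλ = -71.94° (west) — does not cross 180°.
Total crossings: 1.

1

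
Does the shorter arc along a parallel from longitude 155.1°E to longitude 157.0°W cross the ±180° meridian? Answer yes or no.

Naïve |-157.0 − 155.1| = 312.1° > 180°, so the shorter arc goes the other way round — across 180°.
Signed shortest Δλ = ((-157.0 − 155.1 + 180) mod 360) − 180 = 47.9°.
Going east by 47.9° from +155.1° passes through 180° before reaching -157.0°.

Yes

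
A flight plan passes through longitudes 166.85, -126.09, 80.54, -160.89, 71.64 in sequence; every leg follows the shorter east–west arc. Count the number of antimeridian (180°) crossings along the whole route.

Leg 1: +166.85° → -126.09°, shortest Δλ = 67.06° (east) — crosses 180°.
Leg 2: -126.09° → +80.54°, shortest Δλ = -153.37° (west) — crosses 180°.
Leg 3: +80.54° → -160.89°, shortest Δλ = 118.57° (east) — crosses 180°.
Leg 4: -160.89° → +71.64°, shortest Δλ = -127.47° (west) — crosses 180°.
Total crossings: 4.

4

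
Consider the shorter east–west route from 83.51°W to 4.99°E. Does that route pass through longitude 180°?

Signed shortest Δλ = ((4.99 − -83.51 + 180) mod 360) − 180 = 88.5°.
Going east by 88.5° from -83.51° reaches +4.99° without touching 180°.

No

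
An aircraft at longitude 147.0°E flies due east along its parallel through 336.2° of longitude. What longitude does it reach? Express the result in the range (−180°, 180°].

Start at +147.0°; shift +336.2° → +483.2°.
+483.2° lies outside (−180°, 180°]; subtract 360° → +123.2°.

123.2°E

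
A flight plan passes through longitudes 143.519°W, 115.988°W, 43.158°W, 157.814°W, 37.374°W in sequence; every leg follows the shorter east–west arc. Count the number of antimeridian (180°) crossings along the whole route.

0

Leg 1: -143.519° → -115.988°, shortest Δλ = 27.531° (east) — does not cross 180°.
Leg 2: -115.988° → -43.158°, shortest Δλ = 72.83° (east) — does not cross 180°.
Leg 3: -43.158° → -157.814°, shortest Δλ = -114.656° (west) — does not cross 180°.
Leg 4: -157.814° → -37.374°, shortest Δλ = 120.44° (east) — does not cross 180°.
Total crossings: 0.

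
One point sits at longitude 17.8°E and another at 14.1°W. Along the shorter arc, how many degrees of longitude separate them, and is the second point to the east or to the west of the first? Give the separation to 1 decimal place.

31.9° west

Raw difference: -14.1 − 17.8 = -31.9°.
Normalise into (−180°, 180°]: -31.9° stays -31.9°.
Negative ⇒ the second point lies to the west; separation 31.9°.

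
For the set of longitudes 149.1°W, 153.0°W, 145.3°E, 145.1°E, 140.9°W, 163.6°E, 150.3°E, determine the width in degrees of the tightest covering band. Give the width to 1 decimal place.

74.0°

Sort the longitudes: -153.0°, -149.1°, -140.9°, +145.1°, +145.3°, +150.3°, +163.6°.
Eastward gaps between consecutive values (wrapping around): 3.9°, 8.2°, 286.0°, 0.2°, 5.0°, 13.3°, 43.4°.
Largest gap = 286.0° ⇒ minimal covering band is its complement: 360° − 286.0° = 74.0°.
Band runs from +145.1° eastward to -140.9°, crossing the antimeridian.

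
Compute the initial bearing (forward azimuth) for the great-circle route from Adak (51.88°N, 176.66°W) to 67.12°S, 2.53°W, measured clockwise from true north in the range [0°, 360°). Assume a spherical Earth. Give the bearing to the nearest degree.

Δλ = -2.53 − -176.66 = 174.13°.
θ = atan2( sin Δλ · cos φ₂ , cos φ₁ · sin φ₂ − sin φ₁ · cos φ₂ · cos Δλ )
  = atan2(0.03976, -0.26447) = 171.449° → normalised to [0°, 360°): 171.449°.

171°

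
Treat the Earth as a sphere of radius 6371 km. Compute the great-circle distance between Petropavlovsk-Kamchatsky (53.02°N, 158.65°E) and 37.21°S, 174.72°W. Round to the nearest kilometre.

Δλ = -174.72 − 158.65 = -333.37°; wrapped into (−180°, 180°]: 26.63°.
Δφ = -37.21 − 53.02 = -90.23°.
a = sin²(Δφ/2) + cos φ₁ · cos φ₂ · sin²(Δλ/2) = 0.527418.
c = 2·atan2(√a, √(1−a)) = 1.62566 rad → d = 6371·c ≈ 10357.07 km.

10357 km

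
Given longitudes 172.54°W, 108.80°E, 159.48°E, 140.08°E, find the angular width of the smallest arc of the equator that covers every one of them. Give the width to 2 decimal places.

Sort the longitudes: -172.54°, +108.80°, +140.08°, +159.48°.
Eastward gaps between consecutive values (wrapping around): 281.34°, 31.28°, 19.40°, 27.98°.
Largest gap = 281.34° ⇒ minimal covering band is its complement: 360° − 281.34° = 78.66°.
Band runs from +108.80° eastward to -172.54°, crossing the antimeridian.

78.66°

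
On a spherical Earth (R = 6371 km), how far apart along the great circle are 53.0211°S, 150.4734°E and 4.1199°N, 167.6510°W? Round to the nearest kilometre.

Δλ = -167.6510 − 150.4734 = -318.1244°; wrapped into (−180°, 180°]: 41.8756°.
Δφ = 4.1199 − -53.0211 = 57.1410°.
a = sin²(Δφ/2) + cos φ₁ · cos φ₂ · sin²(Δλ/2) = 0.305330.
c = 2·atan2(√a, √(1−a)) = 1.17088 rad → d = 6371·c ≈ 7459.69 km.

7460 km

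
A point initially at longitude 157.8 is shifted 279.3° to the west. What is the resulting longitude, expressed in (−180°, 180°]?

-121.5°

Start at +157.8°; shift −279.3° → -121.5°.
-121.5° already lies in (−180°, 180°].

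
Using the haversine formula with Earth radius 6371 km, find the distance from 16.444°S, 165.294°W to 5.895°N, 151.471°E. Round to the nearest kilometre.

5364 km

Δλ = 151.471 − -165.294 = 316.765°; wrapped into (−180°, 180°]: -43.235°.
Δφ = 5.895 − -16.444 = 22.339°.
a = sin²(Δφ/2) + cos φ₁ · cos φ₂ · sin²(Δλ/2) = 0.167009.
c = 2·atan2(√a, √(1−a)) = 0.84199 rad → d = 6371·c ≈ 5364.30 km.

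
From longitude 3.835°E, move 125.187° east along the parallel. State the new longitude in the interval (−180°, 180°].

Start at +3.835°; shift +125.187° → +129.022°.
+129.022° already lies in (−180°, 180°].

129.022°E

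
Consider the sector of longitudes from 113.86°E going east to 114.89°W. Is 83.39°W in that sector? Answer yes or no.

No

Band width going east from +113.86° to -114.89°: ((-114.89 − 113.86) mod 360) = 131.25°.
Offset of -83.39° east of the west edge: ((-83.39 − 113.86) mod 360) = 162.75°.
162.75° > 131.25° ⇒ outside.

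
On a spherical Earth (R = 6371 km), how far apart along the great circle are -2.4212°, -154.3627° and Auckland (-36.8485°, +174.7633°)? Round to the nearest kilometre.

Δλ = 174.7633 − -154.3627 = 329.1260°; wrapped into (−180°, 180°]: -30.8740°.
Δφ = -36.8485 − -2.4212 = -34.4273°.
a = sin²(Δφ/2) + cos φ₁ · cos φ₂ · sin²(Δλ/2) = 0.144224.
c = 2·atan2(√a, √(1−a)) = 0.77909 rad → d = 6371·c ≈ 4963.59 km.

4964 km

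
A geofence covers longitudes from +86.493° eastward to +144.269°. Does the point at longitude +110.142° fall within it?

Band width going east from +86.493° to +144.269°: ((144.269 − 86.493) mod 360) = 57.776°.
Offset of +110.142° east of the west edge: ((110.142 − 86.493) mod 360) = 23.649°.
23.649° ≤ 57.776° ⇒ inside.

Yes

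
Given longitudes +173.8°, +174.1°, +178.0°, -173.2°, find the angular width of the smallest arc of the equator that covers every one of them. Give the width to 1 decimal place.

13.0°

Sort the longitudes: -173.2°, +173.8°, +174.1°, +178.0°.
Eastward gaps between consecutive values (wrapping around): 347.0°, 0.3°, 3.9°, 8.8°.
Largest gap = 347.0° ⇒ minimal covering band is its complement: 360° − 347.0° = 13.0°.
Band runs from +173.8° eastward to -173.2°, crossing the antimeridian.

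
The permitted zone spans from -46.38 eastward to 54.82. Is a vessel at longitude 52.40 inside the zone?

Yes

Band width going east from -46.38° to +54.82°: ((54.82 − -46.38) mod 360) = 101.20°.
Offset of +52.40° east of the west edge: ((52.40 − -46.38) mod 360) = 98.78°.
98.78° ≤ 101.20° ⇒ inside.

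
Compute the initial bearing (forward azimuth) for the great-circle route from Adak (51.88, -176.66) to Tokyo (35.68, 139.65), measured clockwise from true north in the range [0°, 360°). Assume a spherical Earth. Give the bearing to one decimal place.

259.7°

Δλ = 139.65 − -176.66 = 316.31°; wrapped into (−180°, 180°]: -43.69°.
θ = atan2( sin Δλ · cos φ₂ , cos φ₁ · sin φ₂ − sin φ₁ · cos φ₂ · cos Δλ )
  = atan2(-0.56109, -0.10203) = -100.306° → normalised to [0°, 360°): 259.694°.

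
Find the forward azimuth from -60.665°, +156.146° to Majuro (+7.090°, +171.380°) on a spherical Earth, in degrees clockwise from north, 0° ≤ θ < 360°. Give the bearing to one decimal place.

Δλ = 171.380 − 156.146 = 15.234°.
θ = atan2( sin Δλ · cos φ₂ , cos φ₁ · sin φ₂ − sin φ₁ · cos φ₂ · cos Δλ )
  = atan2(0.26075, 0.89517) = 16.240° → normalised to [0°, 360°): 16.240°.

16.2°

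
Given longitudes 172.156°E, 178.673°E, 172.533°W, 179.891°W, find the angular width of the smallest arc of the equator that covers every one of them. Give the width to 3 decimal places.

Sort the longitudes: -179.891°, -172.533°, +172.156°, +178.673°.
Eastward gaps between consecutive values (wrapping around): 7.358°, 344.689°, 6.517°, 1.436°.
Largest gap = 344.689° ⇒ minimal covering band is its complement: 360° − 344.689° = 15.311°.
Band runs from +172.156° eastward to -172.533°, crossing the antimeridian.

15.311°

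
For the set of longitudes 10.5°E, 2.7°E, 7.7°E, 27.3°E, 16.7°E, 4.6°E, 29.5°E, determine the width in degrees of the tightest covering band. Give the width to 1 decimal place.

Sort the longitudes: +2.7°, +4.6°, +7.7°, +10.5°, +16.7°, +27.3°, +29.5°.
Eastward gaps between consecutive values (wrapping around): 1.9°, 3.1°, 2.8°, 6.2°, 10.6°, 2.2°, 333.2°.
Largest gap = 333.2° ⇒ minimal covering band is its complement: 360° − 333.2° = 26.8°.
Band runs from +2.7° eastward to +29.5°.

26.8°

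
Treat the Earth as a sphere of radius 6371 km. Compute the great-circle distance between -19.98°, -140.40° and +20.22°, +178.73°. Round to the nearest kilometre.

6307 km

Δλ = 178.73 − -140.40 = 319.13°; wrapped into (−180°, 180°]: -40.87°.
Δφ = 20.22 − -19.98 = 40.20°.
a = sin²(Δφ/2) + cos φ₁ · cos φ₂ · sin²(Δλ/2) = 0.225607.
c = 2·atan2(√a, √(1−a)) = 0.98988 rad → d = 6371·c ≈ 6306.55 km.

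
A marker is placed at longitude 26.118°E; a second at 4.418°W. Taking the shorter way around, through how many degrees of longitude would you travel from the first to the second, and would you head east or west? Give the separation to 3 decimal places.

Raw difference: -4.418 − 26.118 = -30.536°.
Normalise into (−180°, 180°]: -30.536° stays -30.536°.
Negative ⇒ the second point lies to the west; separation 30.536°.

30.536° west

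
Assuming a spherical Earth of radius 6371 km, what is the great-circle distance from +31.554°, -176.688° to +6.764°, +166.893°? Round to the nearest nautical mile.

1750 nmi

Δλ = 166.893 − -176.688 = 343.581°; wrapped into (−180°, 180°]: -16.419°.
Δφ = 6.764 − 31.554 = -24.790°.
a = sin²(Δφ/2) + cos φ₁ · cos φ₂ · sin²(Δλ/2) = 0.063329.
c = 2·atan2(√a, √(1−a)) = 0.50877 rad → d = 6371·c ≈ 3241.40 km ≈ 1750.22 nmi.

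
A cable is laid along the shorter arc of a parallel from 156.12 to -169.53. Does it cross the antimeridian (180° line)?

Naïve |-169.53 − 156.12| = 325.65° > 180°, so the shorter arc goes the other way round — across 180°.
Signed shortest Δλ = ((-169.53 − 156.12 + 180) mod 360) − 180 = 34.35°.
Going east by 34.35° from +156.12° passes through 180° before reaching -169.53°.

Yes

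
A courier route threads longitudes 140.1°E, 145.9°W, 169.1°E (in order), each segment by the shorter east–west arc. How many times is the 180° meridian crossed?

2

Leg 1: +140.1° → -145.9°, shortest Δλ = 74.0° (east) — crosses 180°.
Leg 2: -145.9° → +169.1°, shortest Δλ = -45.0° (west) — crosses 180°.
Total crossings: 2.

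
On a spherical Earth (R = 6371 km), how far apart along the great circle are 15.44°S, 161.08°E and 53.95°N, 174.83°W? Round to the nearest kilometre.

Δλ = -174.83 − 161.08 = -335.91°; wrapped into (−180°, 180°]: 24.09°.
Δφ = 53.95 − -15.44 = 69.39°.
a = sin²(Δφ/2) + cos φ₁ · cos φ₂ · sin²(Δλ/2) = 0.348700.
c = 2·atan2(√a, √(1−a)) = 1.26338 rad → d = 6371·c ≈ 8048.97 km.

8049 km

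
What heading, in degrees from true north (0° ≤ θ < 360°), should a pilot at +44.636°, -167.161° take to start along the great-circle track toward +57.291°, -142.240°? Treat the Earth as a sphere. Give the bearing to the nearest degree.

Δλ = -142.240 − -167.161 = 24.921°.
θ = atan2( sin Δλ · cos φ₂ , cos φ₁ · sin φ₂ − sin φ₁ · cos φ₂ · cos Δλ )
  = atan2(0.22770, 0.25443) = 41.826° → normalised to [0°, 360°): 41.826°.

42°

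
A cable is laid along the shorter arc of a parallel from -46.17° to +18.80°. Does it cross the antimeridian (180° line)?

Signed shortest Δλ = ((18.80 − -46.17 + 180) mod 360) − 180 = 64.97°.
Going east by 64.97° from -46.17° reaches +18.80° without touching 180°.

No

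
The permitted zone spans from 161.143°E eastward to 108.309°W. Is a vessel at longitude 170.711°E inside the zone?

Band width going east from +161.143° to -108.309°: ((-108.309 − 161.143) mod 360) = 90.548°.
Offset of +170.711° east of the west edge: ((170.711 − 161.143) mod 360) = 9.568°.
9.568° ≤ 90.548° ⇒ inside.

Yes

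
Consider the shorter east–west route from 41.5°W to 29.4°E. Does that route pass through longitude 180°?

Signed shortest Δλ = ((29.4 − -41.5 + 180) mod 360) − 180 = 70.9°.
Going east by 70.9° from -41.5° reaches +29.4° without touching 180°.

No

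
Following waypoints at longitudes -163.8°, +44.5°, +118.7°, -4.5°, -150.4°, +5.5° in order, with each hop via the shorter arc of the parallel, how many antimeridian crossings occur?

Leg 1: -163.8° → +44.5°, shortest Δλ = -151.7° (west) — crosses 180°.
Leg 2: +44.5° → +118.7°, shortest Δλ = 74.2° (east) — does not cross 180°.
Leg 3: +118.7° → -4.5°, shortest Δλ = -123.2° (west) — does not cross 180°.
Leg 4: -4.5° → -150.4°, shortest Δλ = -145.9° (west) — does not cross 180°.
Leg 5: -150.4° → +5.5°, shortest Δλ = 155.9° (east) — does not cross 180°.
Total crossings: 1.

1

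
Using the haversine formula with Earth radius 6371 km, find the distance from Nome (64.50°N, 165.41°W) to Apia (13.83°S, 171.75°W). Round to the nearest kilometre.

8727 km

Δλ = -171.75 − -165.41 = -6.34°.
Δφ = -13.83 − 64.50 = -78.33°.
a = sin²(Δφ/2) + cos φ₁ · cos φ₂ · sin²(Δλ/2) = 0.400141.
c = 2·atan2(√a, √(1−a)) = 1.36973 rad → d = 6371·c ≈ 8726.53 km.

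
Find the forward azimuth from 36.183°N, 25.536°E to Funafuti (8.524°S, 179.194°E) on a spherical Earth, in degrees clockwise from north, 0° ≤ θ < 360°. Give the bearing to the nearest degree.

47°

Δλ = 179.194 − 25.536 = 153.658°.
θ = atan2( sin Δλ · cos φ₂ , cos φ₁ · sin φ₂ − sin φ₁ · cos φ₂ · cos Δλ )
  = atan2(0.43883, 0.40358) = 47.396° → normalised to [0°, 360°): 47.396°.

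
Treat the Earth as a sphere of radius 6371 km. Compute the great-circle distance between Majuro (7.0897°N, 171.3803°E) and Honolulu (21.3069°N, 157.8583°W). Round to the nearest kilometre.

Δλ = -157.8583 − 171.3803 = -329.2386°; wrapped into (−180°, 180°]: 30.7614°.
Δφ = 21.3069 − 7.0897 = 14.2172°.
a = sin²(Δφ/2) + cos φ₁ · cos φ₂ · sin²(Δλ/2) = 0.080352.
c = 2·atan2(√a, √(1−a)) = 0.57481 rad → d = 6371·c ≈ 3662.12 km.

3662 km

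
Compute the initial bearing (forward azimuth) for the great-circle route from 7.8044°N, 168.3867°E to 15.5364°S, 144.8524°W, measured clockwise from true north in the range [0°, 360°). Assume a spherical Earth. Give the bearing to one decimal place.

116.8°

Δλ = -144.8524 − 168.3867 = -313.2391°; wrapped into (−180°, 180°]: 46.7609°.
θ = atan2( sin Δλ · cos φ₂ , cos φ₁ · sin φ₂ − sin φ₁ · cos φ₂ · cos Δλ )
  = atan2(0.70188, -0.35499) = 116.829° → normalised to [0°, 360°): 116.829°.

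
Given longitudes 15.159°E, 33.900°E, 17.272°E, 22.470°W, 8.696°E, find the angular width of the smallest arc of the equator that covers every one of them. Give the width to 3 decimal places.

56.370°

Sort the longitudes: -22.470°, +8.696°, +15.159°, +17.272°, +33.900°.
Eastward gaps between consecutive values (wrapping around): 31.166°, 6.463°, 2.113°, 16.628°, 303.630°.
Largest gap = 303.630° ⇒ minimal covering band is its complement: 360° − 303.630° = 56.370°.
Band runs from -22.470° eastward to +33.900°.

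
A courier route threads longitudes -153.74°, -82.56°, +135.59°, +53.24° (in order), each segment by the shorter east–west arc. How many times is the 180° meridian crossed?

Leg 1: -153.74° → -82.56°, shortest Δλ = 71.18° (east) — does not cross 180°.
Leg 2: -82.56° → +135.59°, shortest Δλ = -141.85° (west) — crosses 180°.
Leg 3: +135.59° → +53.24°, shortest Δλ = -82.35° (west) — does not cross 180°.
Total crossings: 1.

1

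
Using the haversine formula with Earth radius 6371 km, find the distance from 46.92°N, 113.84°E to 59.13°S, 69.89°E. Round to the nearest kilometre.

12454 km

Δλ = 69.89 − 113.84 = -43.95°.
Δφ = -59.13 − 46.92 = -106.05°.
a = sin²(Δφ/2) + cos φ₁ · cos φ₂ · sin²(Δλ/2) = 0.687311.
c = 2·atan2(√a, √(1−a)) = 1.95478 rad → d = 6371·c ≈ 12453.93 km.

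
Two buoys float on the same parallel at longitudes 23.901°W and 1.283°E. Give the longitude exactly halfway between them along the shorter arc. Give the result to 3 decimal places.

Signed shortest Δλ from -23.901° to +1.283° is +25.184°.
Midpoint longitude = -23.901° + (+25.184°)/2 = -23.901° + 12.592° = -11.309°.

11.309°W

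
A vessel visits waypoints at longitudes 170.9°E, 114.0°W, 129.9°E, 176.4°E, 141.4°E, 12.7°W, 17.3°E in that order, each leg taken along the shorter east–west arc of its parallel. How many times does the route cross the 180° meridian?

2

Leg 1: +170.9° → -114.0°, shortest Δλ = 75.1° (east) — crosses 180°.
Leg 2: -114.0° → +129.9°, shortest Δλ = -116.1° (west) — crosses 180°.
Leg 3: +129.9° → +176.4°, shortest Δλ = 46.5° (east) — does not cross 180°.
Leg 4: +176.4° → +141.4°, shortest Δλ = -35.0° (west) — does not cross 180°.
Leg 5: +141.4° → -12.7°, shortest Δλ = -154.1° (west) — does not cross 180°.
Leg 6: -12.7° → +17.3°, shortest Δλ = 30.0° (east) — does not cross 180°.
Total crossings: 2.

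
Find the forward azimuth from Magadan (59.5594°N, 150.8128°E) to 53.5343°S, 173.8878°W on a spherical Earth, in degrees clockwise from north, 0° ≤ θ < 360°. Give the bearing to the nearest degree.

157°

Δλ = -173.8878 − 150.8128 = -324.7006°; wrapped into (−180°, 180°]: 35.2994°.
θ = atan2( sin Δλ · cos φ₂ , cos φ₁ · sin φ₂ − sin φ₁ · cos φ₂ · cos Δλ )
  = atan2(0.34344, -0.82565) = 157.415° → normalised to [0°, 360°): 157.415°.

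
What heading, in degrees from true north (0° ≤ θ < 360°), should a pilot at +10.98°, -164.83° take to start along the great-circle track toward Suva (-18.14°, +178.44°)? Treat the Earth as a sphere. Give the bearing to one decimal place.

Δλ = 178.44 − -164.83 = 343.27°; wrapped into (−180°, 180°]: -16.73°.
θ = atan2( sin Δλ · cos φ₂ , cos φ₁ · sin φ₂ − sin φ₁ · cos φ₂ · cos Δλ )
  = atan2(-0.27355, -0.47898) = -150.268° → normalised to [0°, 360°): 209.732°.

209.7°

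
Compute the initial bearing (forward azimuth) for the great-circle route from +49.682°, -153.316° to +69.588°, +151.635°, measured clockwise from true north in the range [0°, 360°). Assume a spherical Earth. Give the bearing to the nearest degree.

Δλ = 151.635 − -153.316 = 304.951°; wrapped into (−180°, 180°]: -55.049°.
θ = atan2( sin Δλ · cos φ₂ , cos φ₁ · sin φ₂ − sin φ₁ · cos φ₂ · cos Δλ )
  = atan2(-0.28587, 0.45406) = -32.194° → normalised to [0°, 360°): 327.806°.

328°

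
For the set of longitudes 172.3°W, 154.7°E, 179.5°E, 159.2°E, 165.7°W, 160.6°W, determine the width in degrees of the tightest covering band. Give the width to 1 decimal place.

Sort the longitudes: -172.3°, -165.7°, -160.6°, +154.7°, +159.2°, +179.5°.
Eastward gaps between consecutive values (wrapping around): 6.6°, 5.1°, 315.3°, 4.5°, 20.3°, 8.2°.
Largest gap = 315.3° ⇒ minimal covering band is its complement: 360° − 315.3° = 44.7°.
Band runs from +154.7° eastward to -160.6°, crossing the antimeridian.

44.7°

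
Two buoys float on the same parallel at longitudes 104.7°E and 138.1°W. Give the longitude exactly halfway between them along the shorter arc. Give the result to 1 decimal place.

163.3°E

Signed shortest Δλ from +104.7° to -138.1° is +117.2°.
Midpoint longitude = +104.7° + (+117.2°)/2 = +104.7° + 58.6° = +163.3°.
(The naïve average (+104.7 + -138.1)/2 = -16.7° is on the wrong side of the globe.)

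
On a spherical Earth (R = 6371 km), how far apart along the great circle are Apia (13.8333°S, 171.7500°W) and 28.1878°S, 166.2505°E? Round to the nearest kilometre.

2778 km

Δλ = 166.2505 − -171.7500 = 338.0005°; wrapped into (−180°, 180°]: -21.9995°.
Δφ = -28.1878 − -13.8333 = -14.3545°.
a = sin²(Δφ/2) + cos φ₁ · cos φ₂ · sin²(Δλ/2) = 0.046768.
c = 2·atan2(√a, √(1−a)) = 0.43596 rad → d = 6371·c ≈ 2777.51 km.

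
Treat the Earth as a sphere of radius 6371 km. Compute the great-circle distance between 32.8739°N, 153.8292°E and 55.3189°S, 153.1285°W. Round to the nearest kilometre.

Δλ = -153.1285 − 153.8292 = -306.9577°; wrapped into (−180°, 180°]: 53.0423°.
Δφ = -55.3189 − 32.8739 = -88.1928°.
a = sin²(Δφ/2) + cos φ₁ · cos φ₂ · sin²(Δλ/2) = 0.579517.
c = 2·atan2(√a, √(1−a)) = 1.73051 rad → d = 6371·c ≈ 11025.07 km.

11025 km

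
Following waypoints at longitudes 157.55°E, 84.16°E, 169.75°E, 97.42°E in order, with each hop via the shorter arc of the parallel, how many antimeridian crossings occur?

Leg 1: +157.55° → +84.16°, shortest Δλ = -73.39° (west) — does not cross 180°.
Leg 2: +84.16° → +169.75°, shortest Δλ = 85.59° (east) — does not cross 180°.
Leg 3: +169.75° → +97.42°, shortest Δλ = -72.33° (west) — does not cross 180°.
Total crossings: 0.

0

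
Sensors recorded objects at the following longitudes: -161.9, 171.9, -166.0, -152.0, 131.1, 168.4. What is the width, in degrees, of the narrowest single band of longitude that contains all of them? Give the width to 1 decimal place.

Sort the longitudes: -166.0°, -161.9°, -152.0°, +131.1°, +168.4°, +171.9°.
Eastward gaps between consecutive values (wrapping around): 4.1°, 9.9°, 283.1°, 37.3°, 3.5°, 22.1°.
Largest gap = 283.1° ⇒ minimal covering band is its complement: 360° − 283.1° = 76.9°.
Band runs from +131.1° eastward to -152.0°, crossing the antimeridian.

76.9°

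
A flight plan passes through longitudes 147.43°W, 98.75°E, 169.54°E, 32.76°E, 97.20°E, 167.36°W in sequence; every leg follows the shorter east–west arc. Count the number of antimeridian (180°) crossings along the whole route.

2

Leg 1: -147.43° → +98.75°, shortest Δλ = -113.82° (west) — crosses 180°.
Leg 2: +98.75° → +169.54°, shortest Δλ = 70.79° (east) — does not cross 180°.
Leg 3: +169.54° → +32.76°, shortest Δλ = -136.78° (west) — does not cross 180°.
Leg 4: +32.76° → +97.20°, shortest Δλ = 64.44° (east) — does not cross 180°.
Leg 5: +97.20° → -167.36°, shortest Δλ = 95.44° (east) — crosses 180°.
Total crossings: 2.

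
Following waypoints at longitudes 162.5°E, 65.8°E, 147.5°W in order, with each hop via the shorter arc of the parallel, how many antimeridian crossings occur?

1

Leg 1: +162.5° → +65.8°, shortest Δλ = -96.7° (west) — does not cross 180°.
Leg 2: +65.8° → -147.5°, shortest Δλ = 146.7° (east) — crosses 180°.
Total crossings: 1.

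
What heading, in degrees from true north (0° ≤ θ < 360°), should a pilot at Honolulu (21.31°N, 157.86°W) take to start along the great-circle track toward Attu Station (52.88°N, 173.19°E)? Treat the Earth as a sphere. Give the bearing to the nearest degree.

Δλ = 173.19 − -157.86 = 331.05°; wrapped into (−180°, 180°]: -28.95°.
θ = atan2( sin Δλ · cos φ₂ , cos φ₁ · sin φ₂ − sin φ₁ · cos φ₂ · cos Δλ )
  = atan2(-0.29212, 0.55094) = -27.933° → normalised to [0°, 360°): 332.067°.

332°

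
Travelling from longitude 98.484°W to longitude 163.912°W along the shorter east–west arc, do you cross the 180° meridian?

Signed shortest Δλ = ((-163.912 − -98.484 + 180) mod 360) − 180 = -65.428°.
Going west by 65.428° from -98.484° reaches -163.912° without touching 180°.

No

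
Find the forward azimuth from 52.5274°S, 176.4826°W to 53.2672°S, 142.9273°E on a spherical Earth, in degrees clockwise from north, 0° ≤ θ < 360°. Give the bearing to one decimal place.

251.9°

Δλ = 142.9273 − -176.4826 = 319.4099°; wrapped into (−180°, 180°]: -40.5901°.
θ = atan2( sin Δλ · cos φ₂ , cos φ₁ · sin φ₂ − sin φ₁ · cos φ₂ · cos Δλ )
  = atan2(-0.38914, -0.12712) = -108.091° → normalised to [0°, 360°): 251.909°.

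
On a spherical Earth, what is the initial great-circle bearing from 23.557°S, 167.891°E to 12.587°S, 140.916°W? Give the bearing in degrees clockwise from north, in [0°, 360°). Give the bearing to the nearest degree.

Δλ = -140.916 − 167.891 = -308.807°; wrapped into (−180°, 180°]: 51.193°.
θ = atan2( sin Δλ · cos φ₂ , cos φ₁ · sin φ₂ − sin φ₁ · cos φ₂ · cos Δλ )
  = atan2(0.76053, 0.04469) = 86.637° → normalised to [0°, 360°): 86.637°.

87°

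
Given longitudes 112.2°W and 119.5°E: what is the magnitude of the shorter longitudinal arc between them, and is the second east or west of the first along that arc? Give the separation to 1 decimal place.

128.3° west

Raw difference: 119.5 − -112.2 = 231.7°.
Normalise into (−180°, 180°]: 231.7° − 360° = -128.3°.
Negative ⇒ the second point lies to the west; separation 128.3°.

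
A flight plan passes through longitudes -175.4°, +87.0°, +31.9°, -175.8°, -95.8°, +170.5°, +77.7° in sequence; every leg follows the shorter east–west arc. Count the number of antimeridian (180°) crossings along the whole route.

3

Leg 1: -175.4° → +87.0°, shortest Δλ = -97.6° (west) — crosses 180°.
Leg 2: +87.0° → +31.9°, shortest Δλ = -55.1° (west) — does not cross 180°.
Leg 3: +31.9° → -175.8°, shortest Δλ = 152.3° (east) — crosses 180°.
Leg 4: -175.8° → -95.8°, shortest Δλ = 80.0° (east) — does not cross 180°.
Leg 5: -95.8° → +170.5°, shortest Δλ = -93.7° (west) — crosses 180°.
Leg 6: +170.5° → +77.7°, shortest Δλ = -92.8° (west) — does not cross 180°.
Total crossings: 3.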